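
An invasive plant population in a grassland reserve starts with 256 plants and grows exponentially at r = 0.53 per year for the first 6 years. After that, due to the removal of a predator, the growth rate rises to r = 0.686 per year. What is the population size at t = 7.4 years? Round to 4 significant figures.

16080 plants

Phase 1: N(6) = 256·e^(0.53×6) = 256·e^3.18 = 6155.97.
Phase 2 runs for 7.4 − 6 = 1.4 years at r = 0.686.
N(7.4) = 6155.97·e^(0.686×1.4) = 6155.97·e^0.9604 = 16084.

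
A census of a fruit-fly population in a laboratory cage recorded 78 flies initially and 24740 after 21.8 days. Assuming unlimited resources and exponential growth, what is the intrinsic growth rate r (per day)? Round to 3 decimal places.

0.264 per day

From N(t) = N₀·e^(rt): e^(r·21.8) = 24740/78 = 317.18.
r·21.8 = ln(317.18) = 5.7595, so r = 5.7595/21.8 = 0.2642.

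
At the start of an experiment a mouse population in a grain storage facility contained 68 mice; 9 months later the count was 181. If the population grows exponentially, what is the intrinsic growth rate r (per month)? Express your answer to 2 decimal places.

0.11 per month

From N(t) = N₀·e^(rt): e^(r·9) = 181/68 = 2.6618.
r·9 = ln(2.6618) = 0.97899, so r = 0.97899/9 = 0.10878.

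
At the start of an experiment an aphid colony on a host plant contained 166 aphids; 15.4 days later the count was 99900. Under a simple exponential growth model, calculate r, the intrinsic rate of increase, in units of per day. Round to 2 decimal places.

0.42 per day

From N(t) = N₀·e^(rt): e^(r·15.4) = 99900/166 = 601.81.
r·15.4 = ln(601.81) = 6.3999, so r = 6.3999/15.4 = 0.41558.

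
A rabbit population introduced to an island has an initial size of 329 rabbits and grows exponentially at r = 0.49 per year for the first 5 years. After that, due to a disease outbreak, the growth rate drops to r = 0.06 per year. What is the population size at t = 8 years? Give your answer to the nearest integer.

4564 rabbits

Phase 1: N(5) = 329·e^(0.49×5) = 329·e^2.45 = 3812.57.
Phase 2 runs for 8 − 5 = 3 years at r = 0.06.
N(8) = 3812.57·e^(0.06×3) = 3812.57·e^0.18 = 4564.47.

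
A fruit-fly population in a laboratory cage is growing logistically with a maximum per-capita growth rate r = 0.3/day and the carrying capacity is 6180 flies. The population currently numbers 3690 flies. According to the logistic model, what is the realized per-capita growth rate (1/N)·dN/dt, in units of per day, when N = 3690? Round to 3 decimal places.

(1/N)·dN/dt = r(1 − N/K) = 0.3 × (1 − 3690/6180).
= 0.3 × 0.40291 = 0.12087.

0.121 per day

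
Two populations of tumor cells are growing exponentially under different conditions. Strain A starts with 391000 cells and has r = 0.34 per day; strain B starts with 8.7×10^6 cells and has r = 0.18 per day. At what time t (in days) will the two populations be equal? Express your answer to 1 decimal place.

Set 391000·e^(0.34t) = 8.7×10^6·e^(0.18t).
e^((0.34 − 0.18)t) = 8.7×10^6/391000 → e^(0.16·t) = 22.251.
0.16·t = ln(22.251) = 3.1024, so t = 3.1024/0.16 = 19.39.

19.4 days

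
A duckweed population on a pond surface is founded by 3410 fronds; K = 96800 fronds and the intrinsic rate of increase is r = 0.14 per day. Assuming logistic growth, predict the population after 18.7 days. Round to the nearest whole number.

A = (K − N₀)/N₀ = (96800 − 3410)/3410 = 27.387.
N(t) = K/(1 + A·e^(−rt)) = 96800/(1 + 27.387×e^(−0.14×18.7)).
e^(−2.618) = 0.072949; denominator = 1 + 27.387×0.072949 = 2.9979.
N = 96800/2.9979 = 32289.8.

32290 fronds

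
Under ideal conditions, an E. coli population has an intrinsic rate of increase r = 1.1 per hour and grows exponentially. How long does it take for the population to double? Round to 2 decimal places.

Doubling time t_d = ln(2)/r = 0.6931/1.1 = 0.63013.

0.63 hours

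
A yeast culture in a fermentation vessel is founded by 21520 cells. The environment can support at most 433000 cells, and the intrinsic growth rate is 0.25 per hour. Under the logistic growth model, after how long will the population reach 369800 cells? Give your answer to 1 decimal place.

A = (K − N₀)/N₀ = (433000 − 21520)/21520 = 19.121.
Solve 433000/(1 + 19.121·e^(−0.25t)) = 369800: 1 + 19.121·e^(−0.25t) = 1.1709, so e^(−0.25t) = 0.00893807.
−0.25·t = ln(0.00893807) = -4.7174, so t = 4.7174/0.25 = 18.87.

18.9 hours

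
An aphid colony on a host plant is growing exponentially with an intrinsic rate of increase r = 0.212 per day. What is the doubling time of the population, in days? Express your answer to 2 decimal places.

3.27 days

Doubling time t_d = ln(2)/r = 0.6931/0.212 = 3.2696.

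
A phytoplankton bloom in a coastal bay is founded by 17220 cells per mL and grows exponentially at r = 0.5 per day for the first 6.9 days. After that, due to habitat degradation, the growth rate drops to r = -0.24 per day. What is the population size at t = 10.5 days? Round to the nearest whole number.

Phase 1: N(6.9) = 17220·e^(0.5×6.9) = 17220·e^3.45 = 542437.
Phase 2 runs for 10.5 − 6.9 = 3.6 days at r = -0.24.
N(10.5) = 542437·e^(-0.24×3.6) = 542437·e^-0.864 = 228622.

228622 cells per mL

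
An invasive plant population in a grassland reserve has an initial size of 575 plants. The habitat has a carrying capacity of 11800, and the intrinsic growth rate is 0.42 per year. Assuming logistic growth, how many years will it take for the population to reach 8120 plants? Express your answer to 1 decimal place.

9.0 years

A = (K − N₀)/N₀ = (11800 − 575)/575 = 19.522.
Solve 11800/(1 + 19.522·e^(−0.42t)) = 8120: 1 + 19.522·e^(−0.42t) = 1.4532, so e^(−0.42t) = 0.0232152.
−0.42·t = ln(0.0232152) = -3.7629, so t = 3.7629/0.42 = 8.9594.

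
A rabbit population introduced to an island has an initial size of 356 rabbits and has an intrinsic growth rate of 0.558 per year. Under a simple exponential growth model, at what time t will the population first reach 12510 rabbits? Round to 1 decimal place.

Set N₀·e^(rt) = 12510: e^(0.558·t) = 12510/356 = 35.14.
0.558·t = ln(35.14) = 3.5594, so t = 3.5594/0.558 = 6.3788.

6.4 years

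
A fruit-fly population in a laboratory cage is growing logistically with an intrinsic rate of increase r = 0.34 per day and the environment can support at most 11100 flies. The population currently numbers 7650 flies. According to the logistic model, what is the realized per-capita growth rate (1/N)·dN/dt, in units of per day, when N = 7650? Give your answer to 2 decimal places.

(1/N)·dN/dt = r(1 − N/K) = 0.34 × (1 − 7650/11100).
= 0.34 × 0.31081 = 0.10568.

0.11 per day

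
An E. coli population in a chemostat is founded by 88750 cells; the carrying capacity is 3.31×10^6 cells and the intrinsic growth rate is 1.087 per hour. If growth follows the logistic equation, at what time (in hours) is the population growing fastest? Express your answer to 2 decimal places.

3.30 hours

Logistic growth is fastest at N = K/2 = 1.655×10^6.
A = (K − N₀)/N₀ = 36.296. Set K/(1 + A·e^(−rt)) = K/2 → A·e^(−rt) = 1.
e^(−1.087t) = 1/36.296 = 0.0275514, so t = ln(36.296)/1.087 = 3.5917/1.087 = 3.3042.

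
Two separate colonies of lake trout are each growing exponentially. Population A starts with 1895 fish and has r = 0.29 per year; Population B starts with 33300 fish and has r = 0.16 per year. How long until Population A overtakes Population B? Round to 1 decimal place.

22.0 years

Set 1895·e^(0.29t) = 33300·e^(0.16t).
e^((0.29 − 0.16)t) = 33300/1895 → e^(0.13·t) = 17.573.
0.13·t = ln(17.573) = 2.8663, so t = 2.8663/0.13 = 22.049.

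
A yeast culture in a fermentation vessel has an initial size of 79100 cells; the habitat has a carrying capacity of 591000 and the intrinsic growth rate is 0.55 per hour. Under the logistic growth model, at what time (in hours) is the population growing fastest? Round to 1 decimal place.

3.4 hours

Logistic growth is fastest at N = K/2 = 295500.
A = (K − N₀)/N₀ = 6.4716. Set K/(1 + A·e^(−rt)) = K/2 → A·e^(−rt) = 1.
e^(−0.55t) = 1/6.4716 = 0.154522, so t = ln(6.4716)/0.55 = 1.8674/0.55 = 3.3953.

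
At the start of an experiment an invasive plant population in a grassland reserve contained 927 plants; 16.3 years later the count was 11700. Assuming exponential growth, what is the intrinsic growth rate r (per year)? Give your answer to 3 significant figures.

0.156 per year

From N(t) = N₀·e^(rt): e^(r·16.3) = 11700/927 = 12.621.
r·16.3 = ln(12.621) = 2.5354, so r = 2.5354/16.3 = 0.15555.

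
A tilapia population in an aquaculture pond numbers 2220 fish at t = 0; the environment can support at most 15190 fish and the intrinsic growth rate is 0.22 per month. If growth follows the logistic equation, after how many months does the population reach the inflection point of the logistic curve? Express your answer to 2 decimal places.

Logistic growth is fastest at N = K/2 = 7595.
A = (K − N₀)/N₀ = 5.8423. Set K/(1 + A·e^(−rt)) = K/2 → A·e^(−rt) = 1.
e^(−0.22t) = 1/5.8423 = 0.171164, so t = ln(5.8423)/0.22 = 1.7651/0.22 = 8.0233.

8.02 months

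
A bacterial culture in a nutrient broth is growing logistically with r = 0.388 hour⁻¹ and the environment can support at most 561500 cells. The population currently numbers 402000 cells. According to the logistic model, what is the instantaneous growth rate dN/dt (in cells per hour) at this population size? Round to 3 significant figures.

dN/dt = rN(1 − N/K) = 0.388 × 402000 × (1 − 402000/561500).
1 − 402000/561500 = 0.28406; dN/dt = 0.388 × 402000 × 0.28406 = 44307.

44300 cells per hour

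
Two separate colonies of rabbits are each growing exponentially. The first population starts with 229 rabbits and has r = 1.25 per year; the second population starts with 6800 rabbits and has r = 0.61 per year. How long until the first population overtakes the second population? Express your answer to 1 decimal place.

Set 229·e^(1.25t) = 6800·e^(0.61t).
e^((1.25 − 0.61)t) = 6800/229 → e^(0.64·t) = 29.694.
0.64·t = ln(29.694) = 3.391, so t = 3.391/0.64 = 5.2984.

5.3 years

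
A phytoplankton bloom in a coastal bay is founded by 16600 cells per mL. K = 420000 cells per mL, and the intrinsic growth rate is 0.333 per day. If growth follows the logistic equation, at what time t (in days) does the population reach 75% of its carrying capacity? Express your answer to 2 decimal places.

A = (K − N₀)/N₀ = (420000 − 16600)/16600 = 24.301.
Solve 420000/(1 + 24.301·e^(−0.333t)) = 315000: 1 + 24.301·e^(−0.333t) = 1.3333, so e^(−0.333t) = 0.0137167.
−0.333·t = ln(0.0137167) = -4.2891, so t = 4.2891/0.333 = 12.88.

12.88 days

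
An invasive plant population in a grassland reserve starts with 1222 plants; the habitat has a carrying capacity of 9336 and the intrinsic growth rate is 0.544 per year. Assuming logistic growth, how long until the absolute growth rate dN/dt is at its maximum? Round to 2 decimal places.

Logistic growth is fastest at N = K/2 = 4668.
A = (K − N₀)/N₀ = 6.6399. Set K/(1 + A·e^(−rt)) = K/2 → A·e^(−rt) = 1.
e^(−0.544t) = 1/6.6399 = 0.150604, so t = ln(6.6399)/0.544 = 1.8931/0.544 = 3.48.

3.48 years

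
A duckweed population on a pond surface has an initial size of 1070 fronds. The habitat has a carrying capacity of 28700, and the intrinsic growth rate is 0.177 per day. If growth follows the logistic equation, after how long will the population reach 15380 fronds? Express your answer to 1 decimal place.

A = (K − N₀)/N₀ = (28700 − 1070)/1070 = 25.822.
Solve 28700/(1 + 25.822·e^(−0.177t)) = 15380: 1 + 25.822·e^(−0.177t) = 1.8661, so e^(−0.177t) = 0.0335391.
−0.177·t = ln(0.0335391) = -3.395, so t = 3.395/0.177 = 19.181.

19.2 days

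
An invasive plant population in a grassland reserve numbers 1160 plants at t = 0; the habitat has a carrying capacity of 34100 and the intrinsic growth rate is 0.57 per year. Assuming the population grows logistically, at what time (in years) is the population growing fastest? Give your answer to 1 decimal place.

Logistic growth is fastest at N = K/2 = 17050.
A = (K − N₀)/N₀ = 28.397. Set K/(1 + A·e^(−rt)) = K/2 → A·e^(−rt) = 1.
e^(−0.57t) = 1/28.397 = 0.0352155, so t = ln(28.397)/0.57 = 3.3463/0.57 = 5.8706.

5.9 years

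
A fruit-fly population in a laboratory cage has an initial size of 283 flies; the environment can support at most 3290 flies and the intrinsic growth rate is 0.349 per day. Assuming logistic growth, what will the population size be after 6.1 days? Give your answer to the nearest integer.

A = (K − N₀)/N₀ = (3290 − 283)/283 = 10.625.
N(t) = K/(1 + A·e^(−rt)) = 3290/(1 + 10.625×e^(−0.349×6.1)).
e^(−2.129) = 0.11897; denominator = 1 + 10.625×0.11897 = 2.2641.
N = 3290/2.2641 = 1453.12.

1453 flies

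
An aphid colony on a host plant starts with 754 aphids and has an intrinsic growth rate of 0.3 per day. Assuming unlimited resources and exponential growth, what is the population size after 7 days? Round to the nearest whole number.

6157 aphids

N(t) = N₀·e^(rt) = 754 × e^(0.3×7) = 754 × e^2.1.
e^2.1 ≈ 8.1662, so N ≈ 754 × 8.1662 = 6157.29.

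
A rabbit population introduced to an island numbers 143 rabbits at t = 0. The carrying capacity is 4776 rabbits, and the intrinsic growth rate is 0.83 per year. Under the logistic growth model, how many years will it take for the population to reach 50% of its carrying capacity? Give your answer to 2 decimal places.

A = (K − N₀)/N₀ = (4776 − 143)/143 = 32.399.
Solve 4776/(1 + 32.399·e^(−0.83t)) = 2388: 1 + 32.399·e^(−0.83t) = 2, so e^(−0.83t) = 0.0308655.
−0.83·t = ln(0.0308655) = -3.4781, so t = 3.4781/0.83 = 4.1905.

4.19 years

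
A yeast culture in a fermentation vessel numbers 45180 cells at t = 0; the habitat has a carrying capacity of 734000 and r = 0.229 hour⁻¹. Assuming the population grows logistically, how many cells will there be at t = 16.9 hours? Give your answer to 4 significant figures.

A = (K − N₀)/N₀ = (734000 − 45180)/45180 = 15.246.
N(t) = K/(1 + A·e^(−rt)) = 734000/(1 + 15.246×e^(−0.229×16.9)).
e^(−3.87) = 0.020856; denominator = 1 + 15.246×0.020856 = 1.318.
N = 734000/1.318 = 556914.

556900 cells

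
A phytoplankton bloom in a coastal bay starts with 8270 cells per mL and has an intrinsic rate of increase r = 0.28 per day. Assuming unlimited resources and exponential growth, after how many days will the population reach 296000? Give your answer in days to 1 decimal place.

Set N₀·e^(rt) = 296000: e^(0.28·t) = 296000/8270 = 35.792.
0.28·t = ln(35.792) = 3.5777, so t = 3.5777/0.28 = 12.778.

12.8 days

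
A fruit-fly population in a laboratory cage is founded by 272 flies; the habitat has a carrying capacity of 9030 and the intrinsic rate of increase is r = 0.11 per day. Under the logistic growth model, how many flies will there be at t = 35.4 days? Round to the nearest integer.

5454 flies

A = (K − N₀)/N₀ = (9030 − 272)/272 = 32.199.
N(t) = K/(1 + A·e^(−rt)) = 9030/(1 + 32.199×e^(−0.11×35.4)).
e^(−3.894) = 0.020364; denominator = 1 + 32.199×0.020364 = 1.6557.
N = 9030/1.6557 = 5453.95.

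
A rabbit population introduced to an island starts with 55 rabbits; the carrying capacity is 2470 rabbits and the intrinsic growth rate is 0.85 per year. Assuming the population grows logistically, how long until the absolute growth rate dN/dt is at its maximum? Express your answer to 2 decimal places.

4.45 years

Logistic growth is fastest at N = K/2 = 1235.
A = (K − N₀)/N₀ = 43.909. Set K/(1 + A·e^(−rt)) = K/2 → A·e^(−rt) = 1.
e^(−0.85t) = 1/43.909 = 0.0227743, so t = ln(43.909)/0.85 = 3.7821/0.85 = 4.4496.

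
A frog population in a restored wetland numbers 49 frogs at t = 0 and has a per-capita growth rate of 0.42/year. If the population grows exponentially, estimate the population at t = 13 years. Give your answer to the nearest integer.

N(t) = N₀·e^(rt) = 49 × e^(0.42×13) = 49 × e^5.46.
e^5.46 ≈ 235.1, so N ≈ 49 × 235.1 = 11519.8.

11520 frogs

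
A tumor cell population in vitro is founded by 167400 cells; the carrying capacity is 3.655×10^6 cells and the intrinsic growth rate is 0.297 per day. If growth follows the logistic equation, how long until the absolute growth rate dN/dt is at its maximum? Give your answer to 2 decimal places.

Logistic growth is fastest at N = K/2 = 1.8275×10^6.
A = (K − N₀)/N₀ = 20.834. Set K/(1 + A·e^(−rt)) = K/2 → A·e^(−rt) = 1.
e^(−0.297t) = 1/20.834 = 0.0479986, so t = ln(20.834)/0.297 = 3.0366/0.297 = 10.224.

10.22 days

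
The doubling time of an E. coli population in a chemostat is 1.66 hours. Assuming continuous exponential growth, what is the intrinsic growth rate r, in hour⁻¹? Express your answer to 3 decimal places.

0.418 per hour

r = ln(2)/t_d = 0.6931/1.66 = 0.41756.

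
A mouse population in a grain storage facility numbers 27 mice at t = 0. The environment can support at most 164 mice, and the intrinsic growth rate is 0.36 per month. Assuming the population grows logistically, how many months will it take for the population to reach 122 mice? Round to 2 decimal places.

7.47 months

A = (K − N₀)/N₀ = (164 − 27)/27 = 5.0741.
Solve 164/(1 + 5.0741·e^(−0.36t)) = 122: 1 + 5.0741·e^(−0.36t) = 1.3443, so e^(−0.36t) = 0.0678473.
−0.36·t = ln(0.0678473) = -2.6905, so t = 2.6905/0.36 = 7.4736.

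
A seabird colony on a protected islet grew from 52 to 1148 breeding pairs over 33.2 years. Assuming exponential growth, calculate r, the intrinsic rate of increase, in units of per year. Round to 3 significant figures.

0.0932 per year

From N(t) = N₀·e^(rt): e^(r·33.2) = 1148/52 = 22.077.
r·33.2 = ln(22.077) = 3.0945, so r = 3.0945/33.2 = 0.093209.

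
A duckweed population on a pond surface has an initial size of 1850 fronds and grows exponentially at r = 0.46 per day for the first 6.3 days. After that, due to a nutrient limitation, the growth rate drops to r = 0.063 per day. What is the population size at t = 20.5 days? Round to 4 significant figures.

82090 fronds

Phase 1: N(6.3) = 1850·e^(0.46×6.3) = 1850·e^2.898 = 33555.
Phase 2 runs for 20.5 − 6.3 = 14.2 days at r = 0.063.
N(20.5) = 33555·e^(0.063×14.2) = 33555·e^0.8946 = 82087.5.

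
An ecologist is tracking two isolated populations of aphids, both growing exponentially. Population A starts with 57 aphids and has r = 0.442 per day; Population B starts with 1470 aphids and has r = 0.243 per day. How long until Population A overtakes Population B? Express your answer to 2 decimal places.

16.33 days

Set 57·e^(0.442t) = 1470·e^(0.243t).
e^((0.442 − 0.243)t) = 1470/57 → e^(0.199·t) = 25.789.
0.199·t = ln(25.789) = 3.25, so t = 3.25/0.199 = 16.331.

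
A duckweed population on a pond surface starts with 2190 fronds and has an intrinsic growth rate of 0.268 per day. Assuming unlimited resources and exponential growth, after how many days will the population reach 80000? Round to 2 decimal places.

Set N₀·e^(rt) = 80000: e^(0.268·t) = 80000/2190 = 36.53.
0.268·t = ln(36.53) = 3.5981, so t = 3.5981/0.268 = 13.426.

13.43 days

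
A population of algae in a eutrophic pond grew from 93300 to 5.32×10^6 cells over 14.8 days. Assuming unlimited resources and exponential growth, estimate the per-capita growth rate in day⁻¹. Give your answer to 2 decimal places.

0.27 per day

From N(t) = N₀·e^(rt): e^(r·14.8) = 5.32×10^6/93300 = 57.02.
r·14.8 = ln(57.02) = 4.0434, so r = 4.0434/14.8 = 0.2732.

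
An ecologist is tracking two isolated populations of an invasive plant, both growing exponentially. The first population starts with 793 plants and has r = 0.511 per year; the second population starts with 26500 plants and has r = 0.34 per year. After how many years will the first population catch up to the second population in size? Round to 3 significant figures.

Set 793·e^(0.511t) = 26500·e^(0.34t).
e^((0.511 − 0.34)t) = 26500/793 → e^(0.171·t) = 33.417.
0.171·t = ln(33.417) = 3.5091, so t = 3.5091/0.171 = 20.521.

20.5 years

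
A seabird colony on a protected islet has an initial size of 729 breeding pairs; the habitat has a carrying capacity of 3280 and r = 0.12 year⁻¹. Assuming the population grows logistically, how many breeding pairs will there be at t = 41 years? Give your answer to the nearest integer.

3198 breeding pairs

A = (K − N₀)/N₀ = (3280 − 729)/729 = 3.4993.
N(t) = K/(1 + A·e^(−rt)) = 3280/(1 + 3.4993×e^(−0.12×41)).
e^(−4.92) = 0.0072991; denominator = 1 + 3.4993×0.0072991 = 1.0255.
N = 3280/1.0255 = 3198.31.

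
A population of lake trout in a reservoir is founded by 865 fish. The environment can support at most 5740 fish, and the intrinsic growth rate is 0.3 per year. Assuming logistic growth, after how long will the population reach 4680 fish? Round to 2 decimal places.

10.71 years

A = (K − N₀)/N₀ = (5740 − 865)/865 = 5.6358.
Solve 5740/(1 + 5.6358·e^(−0.3t)) = 4680: 1 + 5.6358·e^(−0.3t) = 1.2265, so e^(−0.3t) = 0.0401885.
−0.3·t = ln(0.0401885) = -3.2142, so t = 3.2142/0.3 = 10.714.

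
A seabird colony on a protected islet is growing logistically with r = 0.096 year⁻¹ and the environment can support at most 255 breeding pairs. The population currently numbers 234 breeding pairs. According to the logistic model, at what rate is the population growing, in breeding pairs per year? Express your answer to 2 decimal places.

1.85 breeding pairs per year

dN/dt = rN(1 − N/K) = 0.096 × 234 × (1 − 234/255).
1 − 234/255 = 0.082353; dN/dt = 0.096 × 234 × 0.082353 = 1.85.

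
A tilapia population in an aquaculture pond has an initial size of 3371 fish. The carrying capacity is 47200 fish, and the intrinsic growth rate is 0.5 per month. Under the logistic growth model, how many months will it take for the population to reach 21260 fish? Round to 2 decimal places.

A = (K − N₀)/N₀ = (47200 − 3371)/3371 = 13.002.
Solve 47200/(1 + 13.002·e^(−0.5t)) = 21260: 1 + 13.002·e^(−0.5t) = 2.2201, so e^(−0.5t) = 0.0938434.
−0.5·t = ln(0.0938434) = -2.3661, so t = 2.3661/0.5 = 4.7323.

4.73 months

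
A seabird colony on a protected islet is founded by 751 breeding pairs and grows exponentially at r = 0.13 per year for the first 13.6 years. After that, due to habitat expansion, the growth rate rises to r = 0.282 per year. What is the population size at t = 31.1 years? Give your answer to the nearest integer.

Phase 1: N(13.6) = 751·e^(0.13×13.6) = 751·e^1.768 = 4400.2.
Phase 2 runs for 31.1 − 13.6 = 17.5 years at r = 0.282.
N(31.1) = 4400.2·e^(0.282×17.5) = 4400.2·e^4.935 = 611950.

611950 breeding pairs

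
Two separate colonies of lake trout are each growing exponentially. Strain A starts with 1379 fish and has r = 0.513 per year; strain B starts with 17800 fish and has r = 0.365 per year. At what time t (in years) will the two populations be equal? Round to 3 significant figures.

Set 1379·e^(0.513t) = 17800·e^(0.365t).
e^((0.513 − 0.365)t) = 17800/1379 → e^(0.148·t) = 12.908.
0.148·t = ln(12.908) = 2.5578, so t = 2.5578/0.148 = 17.283.

17.3 years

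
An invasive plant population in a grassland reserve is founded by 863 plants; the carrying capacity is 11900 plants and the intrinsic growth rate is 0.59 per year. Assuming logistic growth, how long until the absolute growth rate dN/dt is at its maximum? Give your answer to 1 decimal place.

Logistic growth is fastest at N = K/2 = 5950.
A = (K − N₀)/N₀ = 12.789. Set K/(1 + A·e^(−rt)) = K/2 → A·e^(−rt) = 1.
e^(−0.59t) = 1/12.789 = 0.0781915, so t = ln(12.789)/0.59 = 2.5486/0.59 = 4.3197.

4.3 years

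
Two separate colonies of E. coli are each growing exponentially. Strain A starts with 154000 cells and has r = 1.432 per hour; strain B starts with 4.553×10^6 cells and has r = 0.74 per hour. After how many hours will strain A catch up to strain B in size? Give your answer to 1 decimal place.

Set 154000·e^(1.432t) = 4.553×10^6·e^(0.74t).
e^((1.432 − 0.74)t) = 4.553×10^6/154000 → e^(0.692·t) = 29.565.
0.692·t = ln(29.565) = 3.3866, so t = 3.3866/0.692 = 4.8939.

4.9 hours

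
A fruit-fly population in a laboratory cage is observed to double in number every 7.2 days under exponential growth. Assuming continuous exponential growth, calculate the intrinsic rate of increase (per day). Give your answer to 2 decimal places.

r = ln(2)/t_d = 0.6931/7.2 = 0.09627.

0.10 per day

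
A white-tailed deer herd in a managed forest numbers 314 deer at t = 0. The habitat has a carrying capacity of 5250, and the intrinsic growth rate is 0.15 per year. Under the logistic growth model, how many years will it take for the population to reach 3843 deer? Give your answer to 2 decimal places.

25.06 years

A = (K − N₀)/N₀ = (5250 − 314)/314 = 15.72.
Solve 5250/(1 + 15.72·e^(−0.15t)) = 3843: 1 + 15.72·e^(−0.15t) = 1.3661, so e^(−0.15t) = 0.0232905.
−0.15·t = ln(0.0232905) = -3.7597, so t = 3.7597/0.15 = 25.065.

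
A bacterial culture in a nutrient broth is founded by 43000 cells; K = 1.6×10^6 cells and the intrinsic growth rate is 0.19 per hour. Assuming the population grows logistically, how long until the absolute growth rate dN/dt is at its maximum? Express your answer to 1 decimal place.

18.9 hours

Logistic growth is fastest at N = K/2 = 800000.
A = (K − N₀)/N₀ = 36.209. Set K/(1 + A·e^(−rt)) = K/2 → A·e^(−rt) = 1.
e^(−0.19t) = 1/36.209 = 0.0276172, so t = ln(36.209)/0.19 = 3.5893/0.19 = 18.891.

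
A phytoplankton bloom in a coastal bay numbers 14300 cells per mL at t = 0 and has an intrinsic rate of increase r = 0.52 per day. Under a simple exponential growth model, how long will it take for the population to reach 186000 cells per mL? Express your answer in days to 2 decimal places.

Set N₀·e^(rt) = 186000: e^(0.52·t) = 186000/14300 = 13.007.
0.52·t = ln(13.007) = 2.5655, so t = 2.5655/0.52 = 4.9336.

4.93 days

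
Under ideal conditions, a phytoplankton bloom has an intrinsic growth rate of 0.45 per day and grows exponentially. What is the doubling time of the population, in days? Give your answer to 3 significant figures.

1.54 days

Doubling time t_d = ln(2)/r = 0.6931/0.45 = 1.5403.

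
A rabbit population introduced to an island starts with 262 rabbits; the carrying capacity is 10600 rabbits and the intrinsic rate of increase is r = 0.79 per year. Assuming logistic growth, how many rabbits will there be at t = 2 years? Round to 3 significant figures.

1160 rabbits

A = (K − N₀)/N₀ = (10600 − 262)/262 = 39.458.
N(t) = K/(1 + A·e^(−rt)) = 10600/(1 + 39.458×e^(−0.79×2)).
e^(−1.58) = 0.20598; denominator = 1 + 39.458×0.20598 = 9.1274.
N = 10600/9.1274 = 1161.34.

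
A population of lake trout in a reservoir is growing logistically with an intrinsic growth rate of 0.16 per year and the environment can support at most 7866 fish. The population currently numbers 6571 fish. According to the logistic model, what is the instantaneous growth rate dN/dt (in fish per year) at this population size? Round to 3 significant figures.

dN/dt = rN(1 − N/K) = 0.16 × 6571 × (1 − 6571/7866).
1 − 6571/7866 = 0.16463; dN/dt = 0.16 × 6571 × 0.16463 = 173.09.

173 fish per year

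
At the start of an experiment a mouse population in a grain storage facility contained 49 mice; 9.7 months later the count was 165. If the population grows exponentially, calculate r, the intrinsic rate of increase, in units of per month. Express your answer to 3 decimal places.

From N(t) = N₀·e^(rt): e^(r·9.7) = 165/49 = 3.3673.
r·9.7 = ln(3.3673) = 1.2141, so r = 1.2141/9.7 = 0.12517.

0.125 per month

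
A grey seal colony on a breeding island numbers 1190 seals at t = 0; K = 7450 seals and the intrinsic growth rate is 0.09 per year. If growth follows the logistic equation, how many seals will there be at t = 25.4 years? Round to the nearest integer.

A = (K − N₀)/N₀ = (7450 − 1190)/1190 = 5.2605.
N(t) = K/(1 + A·e^(−rt)) = 7450/(1 + 5.2605×e^(−0.09×25.4)).
e^(−2.286) = 0.10167; denominator = 1 + 5.2605×0.10167 = 1.5348.
N = 7450/1.5348 = 4853.9.

4854 seals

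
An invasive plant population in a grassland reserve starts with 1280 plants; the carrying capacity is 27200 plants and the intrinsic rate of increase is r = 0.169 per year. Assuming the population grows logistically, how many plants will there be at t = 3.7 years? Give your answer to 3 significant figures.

A = (K − N₀)/N₀ = (27200 − 1280)/1280 = 20.25.
N(t) = K/(1 + A·e^(−rt)) = 27200/(1 + 20.25×e^(−0.169×3.7)).
e^(−0.6253) = 0.5351; denominator = 1 + 20.25×0.5351 = 11.836.
N = 27200/11.836 = 2298.11.

2300 plants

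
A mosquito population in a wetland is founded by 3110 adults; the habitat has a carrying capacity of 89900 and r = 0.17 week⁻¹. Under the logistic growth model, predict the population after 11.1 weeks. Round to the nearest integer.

17194 adults

A = (K − N₀)/N₀ = (89900 − 3110)/3110 = 27.907.
N(t) = K/(1 + A·e^(−rt)) = 89900/(1 + 27.907×e^(−0.17×11.1)).
e^(−1.887) = 0.15153; denominator = 1 + 27.907×0.15153 = 5.2286.
N = 89900/5.2286 = 17193.9.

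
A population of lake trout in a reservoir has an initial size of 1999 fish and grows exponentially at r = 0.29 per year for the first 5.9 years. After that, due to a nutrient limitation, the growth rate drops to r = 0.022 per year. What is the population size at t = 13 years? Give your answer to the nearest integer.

Phase 1: N(5.9) = 1999·e^(0.29×5.9) = 1999·e^1.711 = 11063.5.
Phase 2 runs for 13 − 5.9 = 7.1 years at r = 0.022.
N(13) = 11063.5·e^(0.022×7.1) = 11063.5·e^0.1562 = 12933.8.

12934 fish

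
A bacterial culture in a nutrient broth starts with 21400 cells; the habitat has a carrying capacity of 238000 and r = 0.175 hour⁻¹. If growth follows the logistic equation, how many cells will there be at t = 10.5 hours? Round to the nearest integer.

A = (K − N₀)/N₀ = (238000 − 21400)/21400 = 10.121.
N(t) = K/(1 + A·e^(−rt)) = 238000/(1 + 10.121×e^(−0.175×10.5)).
e^(−1.837) = 0.15921; denominator = 1 + 10.121×0.15921 = 2.6115.
N = 238000/2.6115 = 91135.6.

91136 cells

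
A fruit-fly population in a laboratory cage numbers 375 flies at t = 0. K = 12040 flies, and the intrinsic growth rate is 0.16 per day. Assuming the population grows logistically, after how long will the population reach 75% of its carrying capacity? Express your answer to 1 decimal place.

A = (K − N₀)/N₀ = (12040 − 375)/375 = 31.107.
Solve 12040/(1 + 31.107·e^(−0.16t)) = 9030: 1 + 31.107·e^(−0.16t) = 1.3333, so e^(−0.16t) = 0.0107158.
−0.16·t = ln(0.0107158) = -4.536, so t = 4.536/0.16 = 28.35.

28.4 days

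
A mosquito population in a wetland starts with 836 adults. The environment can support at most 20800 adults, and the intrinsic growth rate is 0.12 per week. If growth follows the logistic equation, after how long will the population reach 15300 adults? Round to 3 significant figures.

35.0 weeks

A = (K − N₀)/N₀ = (20800 − 836)/836 = 23.88.
Solve 20800/(1 + 23.88·e^(−0.12t)) = 15300: 1 + 23.88·e^(−0.12t) = 1.3595, so e^(−0.12t) = 0.0150532.
−0.12·t = ln(0.0150532) = -4.1962, so t = 4.1962/0.12 = 34.968.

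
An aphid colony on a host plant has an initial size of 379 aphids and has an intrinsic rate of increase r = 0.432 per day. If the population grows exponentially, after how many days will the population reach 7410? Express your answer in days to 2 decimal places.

Set N₀·e^(rt) = 7410: e^(0.432·t) = 7410/379 = 19.551.
0.432·t = ln(19.551) = 2.973, so t = 2.973/0.432 = 6.8821.

6.88 days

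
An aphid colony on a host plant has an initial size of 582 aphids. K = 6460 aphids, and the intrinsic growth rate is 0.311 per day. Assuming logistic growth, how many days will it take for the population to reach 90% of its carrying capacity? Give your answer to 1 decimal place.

14.5 days

A = (K − N₀)/N₀ = (6460 − 582)/582 = 10.1.
Solve 6460/(1 + 10.1·e^(−0.311t)) = 5814: 1 + 10.1·e^(−0.311t) = 1.1111, so e^(−0.311t) = 0.0110015.
−0.311·t = ln(0.0110015) = -4.5097, so t = 4.5097/0.311 = 14.501.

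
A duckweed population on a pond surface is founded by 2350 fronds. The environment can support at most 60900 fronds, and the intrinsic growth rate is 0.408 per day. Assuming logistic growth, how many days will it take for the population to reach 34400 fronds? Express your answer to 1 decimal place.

8.5 days

A = (K − N₀)/N₀ = (60900 − 2350)/2350 = 24.915.
Solve 60900/(1 + 24.915·e^(−0.408t)) = 34400: 1 + 24.915·e^(−0.408t) = 1.7703, so e^(−0.408t) = 0.0309192.
−0.408·t = ln(0.0309192) = -3.4764, so t = 3.4764/0.408 = 8.5205.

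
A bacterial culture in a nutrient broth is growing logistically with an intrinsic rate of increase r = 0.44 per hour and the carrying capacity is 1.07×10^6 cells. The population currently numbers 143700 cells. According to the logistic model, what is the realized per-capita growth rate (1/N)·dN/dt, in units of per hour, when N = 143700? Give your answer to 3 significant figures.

0.381 per hour

(1/N)·dN/dt = r(1 − N/K) = 0.44 × (1 − 143700/1.07×10^6).
= 0.44 × 0.8657 = 0.38091.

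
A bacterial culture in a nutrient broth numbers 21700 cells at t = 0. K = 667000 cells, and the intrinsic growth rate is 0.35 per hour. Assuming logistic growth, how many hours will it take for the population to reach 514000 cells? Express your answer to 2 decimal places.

13.15 hours

A = (K − N₀)/N₀ = (667000 − 21700)/21700 = 29.737.
Solve 667000/(1 + 29.737·e^(−0.35t)) = 514000: 1 + 29.737·e^(−0.35t) = 1.2977, so e^(−0.35t) = 0.0100098.
−0.35·t = ln(0.0100098) = -4.6042, so t = 4.6042/0.35 = 13.155.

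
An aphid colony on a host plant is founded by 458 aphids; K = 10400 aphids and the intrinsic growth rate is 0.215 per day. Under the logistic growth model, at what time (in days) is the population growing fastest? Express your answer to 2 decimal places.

14.31 days

Logistic growth is fastest at N = K/2 = 5200.
A = (K − N₀)/N₀ = 21.707. Set K/(1 + A·e^(−rt)) = K/2 → A·e^(−rt) = 1.
e^(−0.215t) = 1/21.707 = 0.0460672, so t = ln(21.707)/0.215 = 3.0777/0.215 = 14.315.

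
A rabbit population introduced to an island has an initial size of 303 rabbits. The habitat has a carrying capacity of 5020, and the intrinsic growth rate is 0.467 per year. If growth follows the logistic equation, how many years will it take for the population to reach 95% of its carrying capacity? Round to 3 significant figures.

12.2 years

A = (K − N₀)/N₀ = (5020 − 303)/303 = 15.568.
Solve 5020/(1 + 15.568·e^(−0.467t)) = 4769: 1 + 15.568·e^(−0.467t) = 1.0526, so e^(−0.467t) = 0.00338083.
−0.467·t = ln(0.00338083) = -5.6896, so t = 5.6896/0.467 = 12.183.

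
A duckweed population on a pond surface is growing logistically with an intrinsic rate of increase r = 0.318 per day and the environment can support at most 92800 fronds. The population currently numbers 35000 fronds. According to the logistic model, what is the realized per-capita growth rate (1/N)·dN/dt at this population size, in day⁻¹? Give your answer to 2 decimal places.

(1/N)·dN/dt = r(1 − N/K) = 0.318 × (1 − 35000/92800).
= 0.318 × 0.62284 = 0.19806.

0.20 per day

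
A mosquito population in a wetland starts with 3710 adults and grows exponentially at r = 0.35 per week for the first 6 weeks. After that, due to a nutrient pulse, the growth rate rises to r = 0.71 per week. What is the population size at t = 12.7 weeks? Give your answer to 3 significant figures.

3530000 adults

Phase 1: N(6) = 3710·e^(0.35×6) = 3710·e^2.1 = 30296.5.
Phase 2 runs for 12.7 − 6 = 6.7 weeks at r = 0.71.
N(12.7) = 30296.5·e^(0.71×6.7) = 30296.5·e^4.757 = 3.526397×10^6.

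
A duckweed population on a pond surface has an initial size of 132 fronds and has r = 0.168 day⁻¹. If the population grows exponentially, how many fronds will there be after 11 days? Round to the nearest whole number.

N(t) = N₀·e^(rt) = 132 × e^(0.168×11) = 132 × e^1.848.
e^1.848 ≈ 6.3471, so N ≈ 132 × 6.3471 = 837.819.

838 fronds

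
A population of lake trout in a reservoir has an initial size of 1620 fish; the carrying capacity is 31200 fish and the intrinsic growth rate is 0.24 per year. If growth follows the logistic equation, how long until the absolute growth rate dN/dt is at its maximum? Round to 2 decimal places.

Logistic growth is fastest at N = K/2 = 15600.
A = (K − N₀)/N₀ = 18.259. Set K/(1 + A·e^(−rt)) = K/2 → A·e^(−rt) = 1.
e^(−0.24t) = 1/18.259 = 0.0547667, so t = ln(18.259)/0.24 = 2.9047/0.24 = 12.103.

12.10 years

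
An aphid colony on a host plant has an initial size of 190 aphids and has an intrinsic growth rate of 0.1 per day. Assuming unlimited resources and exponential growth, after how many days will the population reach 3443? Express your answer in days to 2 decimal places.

28.97 days

Set N₀·e^(rt) = 3443: e^(0.1·t) = 3443/190 = 18.121.
0.1·t = ln(18.121) = 2.8971, so t = 2.8971/0.1 = 28.971.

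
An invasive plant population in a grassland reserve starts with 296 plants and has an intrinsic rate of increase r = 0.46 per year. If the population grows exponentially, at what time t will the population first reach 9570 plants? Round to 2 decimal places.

Set N₀·e^(rt) = 9570: e^(0.46·t) = 9570/296 = 32.331.
0.46·t = ln(32.331) = 3.476, so t = 3.476/0.46 = 7.5566.

7.56 years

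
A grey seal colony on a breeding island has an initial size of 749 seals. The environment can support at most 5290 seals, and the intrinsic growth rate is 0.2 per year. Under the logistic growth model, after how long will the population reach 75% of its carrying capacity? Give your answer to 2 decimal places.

14.50 years

A = (K − N₀)/N₀ = (5290 − 749)/749 = 6.0628.
Solve 5290/(1 + 6.0628·e^(−0.2t)) = 3967.5: 1 + 6.0628·e^(−0.2t) = 1.3333, so e^(−0.2t) = 0.0549805.
−0.2·t = ln(0.0549805) = -2.9008, so t = 2.9008/0.2 = 14.504.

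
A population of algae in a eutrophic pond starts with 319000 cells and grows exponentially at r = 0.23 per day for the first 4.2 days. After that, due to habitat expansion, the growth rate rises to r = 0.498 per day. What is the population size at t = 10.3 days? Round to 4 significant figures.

Phase 1: N(4.2) = 319000·e^(0.23×4.2) = 319000·e^0.966 = 838145.
Phase 2 runs for 10.3 − 4.2 = 6.1 days at r = 0.498.
N(10.3) = 838145·e^(0.498×6.1) = 838145·e^3.038 = 1.748312×10^7.

17480000 cells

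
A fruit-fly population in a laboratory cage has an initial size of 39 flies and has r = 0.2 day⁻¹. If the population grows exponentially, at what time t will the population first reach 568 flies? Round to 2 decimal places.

Set N₀·e^(rt) = 568: e^(0.2·t) = 568/39 = 14.564.
0.2·t = ln(14.564) = 2.6786, so t = 2.6786/0.2 = 13.393.

13.39 days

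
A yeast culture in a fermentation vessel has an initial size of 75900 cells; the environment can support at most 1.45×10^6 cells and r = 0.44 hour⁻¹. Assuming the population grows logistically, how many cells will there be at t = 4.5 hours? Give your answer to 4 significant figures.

A = (K − N₀)/N₀ = (1.45×10^6 − 75900)/75900 = 18.104.
N(t) = K/(1 + A·e^(−rt)) = 1.45×10^6/(1 + 18.104×e^(−0.44×4.5)).
e^(−1.98) = 0.13807; denominator = 1 + 18.104×0.13807 = 3.4996.
N = 1.45×10^6/3.4996 = 414331.

414300 cells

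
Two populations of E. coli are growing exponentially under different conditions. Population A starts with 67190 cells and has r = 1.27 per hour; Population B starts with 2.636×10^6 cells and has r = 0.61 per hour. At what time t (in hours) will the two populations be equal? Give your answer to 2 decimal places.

5.56 hours

Set 67190·e^(1.27t) = 2.636×10^6·e^(0.61t).
e^((1.27 − 0.61)t) = 2.636×10^6/67190 → e^(0.66·t) = 39.232.
0.66·t = ln(39.232) = 3.6695, so t = 3.6695/0.66 = 5.5598.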